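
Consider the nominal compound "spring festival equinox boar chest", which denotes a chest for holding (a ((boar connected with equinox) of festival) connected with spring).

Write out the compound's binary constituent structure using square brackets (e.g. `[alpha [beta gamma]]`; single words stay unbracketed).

At the top level: head "chest"; modifier "spring festival equinox boar".
Within "spring festival equinox boar", the head is "boar" (specifically "festival equinox boar") and the modifier is "spring".
Within "festival equinox boar", the head is "boar" (specifically "equinox boar") and the modifier is "festival".
Within "equinox boar", the head is "boar" and the modifier is "equinox".
So the structure is [[spring [festival [equinox boar]]] chest].

[[spring [festival [equinox boar]]] chest]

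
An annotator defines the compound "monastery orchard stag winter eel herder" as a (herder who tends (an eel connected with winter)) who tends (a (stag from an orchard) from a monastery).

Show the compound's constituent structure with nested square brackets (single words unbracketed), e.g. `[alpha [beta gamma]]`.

Whole compound: head "herder" (specifically "winter eel herder"), modifier "monastery orchard stag".
"monastery orchard stag" → head "stag" (specifically "orchard stag"), modifier "monastery".
"orchard stag" → head "stag", modifier "orchard".
"winter eel herder" → head "herder", modifier "winter eel".
"winter eel" → head "eel", modifier "winter".
Putting it together: [[monastery [orchard stag]] [[winter eel] herder]].

[[monastery [orchard stag]] [[winter eel] herder]]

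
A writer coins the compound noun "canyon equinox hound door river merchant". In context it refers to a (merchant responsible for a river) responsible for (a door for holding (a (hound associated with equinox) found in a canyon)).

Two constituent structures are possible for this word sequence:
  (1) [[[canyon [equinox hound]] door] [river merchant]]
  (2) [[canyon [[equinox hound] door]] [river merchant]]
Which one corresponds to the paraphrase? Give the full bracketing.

The paraphrase's head is the "merchant" part ("river merchant"); its modifier is "canyon equinox hound door".
That top-level split, carried through the inner groups, gives [[[canyon [equinox hound]] door] [river merchant]].

[[[canyon [equinox hound]] door] [river merchant]]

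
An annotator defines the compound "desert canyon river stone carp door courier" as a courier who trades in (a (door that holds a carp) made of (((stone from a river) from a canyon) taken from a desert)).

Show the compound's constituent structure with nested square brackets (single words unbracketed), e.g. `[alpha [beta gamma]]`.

[[[desert [canyon [river stone]]] [carp door]] courier]

Overall it is a kind of courier; the modifier is "desert canyon river stone carp door".
"desert canyon river stone carp door" → head "door" (specifically "carp door"), modifier "desert canyon river stone".
"desert canyon river stone" → head "stone" (specifically "canyon river stone"), modifier "desert".
"canyon river stone" → head "stone" (specifically "river stone"), modifier "canyon".
"river stone" → head "stone", modifier "river".
"carp door" → head "door", modifier "carp".
So the structure is [[[desert [canyon [river stone]]] [carp door]] courier].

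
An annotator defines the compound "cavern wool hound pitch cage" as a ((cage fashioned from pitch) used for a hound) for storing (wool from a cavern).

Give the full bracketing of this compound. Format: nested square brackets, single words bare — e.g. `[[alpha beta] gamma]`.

Whole compound: head "cage" (specifically "hound pitch cage"), modifier "cavern wool".
Within "cavern wool", the head is "wool" and the modifier is "cavern".
Within "hound pitch cage", the head is "cage" (specifically "pitch cage") and the modifier is "hound".
Within "pitch cage", the head is "cage" and the modifier is "pitch".
So the structure is [[cavern wool] [hound [pitch cage]]].

[[cavern wool] [hound [pitch cage]]]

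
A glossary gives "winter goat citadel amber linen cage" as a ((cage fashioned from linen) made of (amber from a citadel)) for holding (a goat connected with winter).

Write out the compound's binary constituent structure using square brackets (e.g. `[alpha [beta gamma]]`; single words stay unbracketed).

[[winter goat] [[citadel amber] [linen cage]]]

At the top level: head "cage" (specifically "citadel amber linen cage"); modifier "winter goat".
Inside "winter goat": head "goat", modifier "winter".
Inside "citadel amber linen cage": head "cage" (specifically "linen cage"), modifier "citadel amber".
Inside "citadel amber": head "amber", modifier "citadel".
Inside "linen cage": head "cage", modifier "linen".
Putting it together: [[winter goat] [[citadel amber] [linen cage]]].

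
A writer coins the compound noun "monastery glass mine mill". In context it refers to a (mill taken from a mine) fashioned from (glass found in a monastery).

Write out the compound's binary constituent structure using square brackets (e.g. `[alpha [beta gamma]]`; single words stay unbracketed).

Overall it is a kind of mill (specifically "mine mill"); the modifier is "monastery glass".
Within "monastery glass", the head is "glass" and the modifier is "monastery".
Within "mine mill", the head is "mill" and the modifier is "mine".
So the structure is [[monastery glass] [mine mill]].

[[monastery glass] [mine mill]]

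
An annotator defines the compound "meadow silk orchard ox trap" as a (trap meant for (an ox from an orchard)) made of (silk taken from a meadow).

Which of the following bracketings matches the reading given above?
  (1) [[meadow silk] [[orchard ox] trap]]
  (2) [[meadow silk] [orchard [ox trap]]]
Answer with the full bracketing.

The paraphrase's head is the "trap" part ("orchard ox trap"); its modifier is "meadow silk".
That top-level split, carried through the inner groups, gives [[meadow silk] [[orchard ox] trap]].

[[meadow silk] [[orchard ox] trap]]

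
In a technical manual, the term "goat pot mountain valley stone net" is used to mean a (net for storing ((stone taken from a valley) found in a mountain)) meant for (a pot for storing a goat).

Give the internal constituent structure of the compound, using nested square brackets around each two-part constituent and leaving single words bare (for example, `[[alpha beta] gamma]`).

The outermost head in the paraphrase is "net" (specifically "mountain valley stone net"), modified by "goat pot".
Within "goat pot", the head is "pot" and the modifier is "goat".
Within "mountain valley stone net", the head is "net" and the modifier is "mountain valley stone".
Within "mountain valley stone", the head is "stone" (specifically "valley stone") and the modifier is "mountain".
Within "valley stone", the head is "stone" and the modifier is "valley".
Assembled: [[goat pot] [[mountain [valley stone]] net]].

[[goat pot] [[mountain [valley stone]] net]]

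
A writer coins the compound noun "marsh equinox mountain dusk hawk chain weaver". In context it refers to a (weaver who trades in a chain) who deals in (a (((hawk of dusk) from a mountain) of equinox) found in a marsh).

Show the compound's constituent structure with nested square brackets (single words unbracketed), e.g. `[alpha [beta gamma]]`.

Whole compound: head "weaver" (specifically "chain weaver"), modifier "marsh equinox mountain dusk hawk".
"marsh equinox mountain dusk hawk" → head "hawk" (specifically "equinox mountain dusk hawk"), modifier "marsh".
"equinox mountain dusk hawk" → head "hawk" (specifically "mountain dusk hawk"), modifier "equinox".
"mountain dusk hawk" → head "hawk" (specifically "dusk hawk"), modifier "mountain".
"dusk hawk" → head "hawk", modifier "dusk".
"chain weaver" → head "weaver", modifier "chain".
Assembled: [[marsh [equinox [mountain [dusk hawk]]]] [chain weaver]].

[[marsh [equinox [mountain [dusk hawk]]]] [chain weaver]]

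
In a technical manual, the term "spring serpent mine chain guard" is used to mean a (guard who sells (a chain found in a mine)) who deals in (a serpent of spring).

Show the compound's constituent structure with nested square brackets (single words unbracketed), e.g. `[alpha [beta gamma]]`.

[[spring serpent] [[mine chain] guard]]

Whole compound: head "guard" (specifically "mine chain guard"), modifier "spring serpent".
Within "spring serpent", the head is "serpent" and the modifier is "spring".
Within "mine chain guard", the head is "guard" and the modifier is "mine chain".
Within "mine chain", the head is "chain" and the modifier is "mine".
So the structure is [[spring serpent] [[mine chain] guard]].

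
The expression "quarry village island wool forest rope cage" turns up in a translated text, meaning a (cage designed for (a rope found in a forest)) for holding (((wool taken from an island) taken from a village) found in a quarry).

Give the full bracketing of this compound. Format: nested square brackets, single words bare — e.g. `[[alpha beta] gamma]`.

Overall it is a kind of cage (specifically "forest rope cage"); the modifier is "quarry village island wool".
Inside "quarry village island wool": head "wool" (specifically "village island wool"), modifier "quarry".
Inside "village island wool": head "wool" (specifically "island wool"), modifier "village".
Inside "island wool": head "wool", modifier "island".
Inside "forest rope cage": head "cage", modifier "forest rope".
Inside "forest rope": head "rope", modifier "forest".
Putting it together: [[quarry [village [island wool]]] [[forest rope] cage]].

[[quarry [village [island wool]]] [[forest rope] cage]]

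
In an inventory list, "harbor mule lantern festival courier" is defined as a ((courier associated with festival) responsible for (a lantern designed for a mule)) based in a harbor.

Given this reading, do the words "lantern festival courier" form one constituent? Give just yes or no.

The top-level split is [harbor] [mule lantern festival courier]; the full structure is [harbor [[mule lantern] [festival courier]]].
"lantern festival courier" straddles a constituent boundary, so it is not a single unit.

no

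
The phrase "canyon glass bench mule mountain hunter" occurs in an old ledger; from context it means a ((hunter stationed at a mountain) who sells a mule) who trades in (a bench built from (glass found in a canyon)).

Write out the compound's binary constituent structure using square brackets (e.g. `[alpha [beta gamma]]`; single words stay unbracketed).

[[[canyon glass] bench] [mule [mountain hunter]]]

The outermost head in the paraphrase is "hunter" (specifically "mule mountain hunter"), modified by "canyon glass bench".
Within "canyon glass bench", the head is "bench" and the modifier is "canyon glass".
Within "canyon glass", the head is "glass" and the modifier is "canyon".
Within "mule mountain hunter", the head is "hunter" (specifically "mountain hunter") and the modifier is "mule".
Within "mountain hunter", the head is "hunter" and the modifier is "mountain".
So the structure is [[[canyon glass] bench] [mule [mountain hunter]]].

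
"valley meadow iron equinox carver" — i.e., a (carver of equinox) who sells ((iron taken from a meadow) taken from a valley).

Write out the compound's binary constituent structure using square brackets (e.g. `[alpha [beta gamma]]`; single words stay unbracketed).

[[valley [meadow iron]] [equinox carver]]

At the top level: head "carver" (specifically "equinox carver"); modifier "valley meadow iron".
Inside "valley meadow iron": head "iron" (specifically "meadow iron"), modifier "valley".
Inside "meadow iron": head "iron", modifier "meadow".
Inside "equinox carver": head "carver", modifier "equinox".
Putting it together: [[valley [meadow iron]] [equinox carver]].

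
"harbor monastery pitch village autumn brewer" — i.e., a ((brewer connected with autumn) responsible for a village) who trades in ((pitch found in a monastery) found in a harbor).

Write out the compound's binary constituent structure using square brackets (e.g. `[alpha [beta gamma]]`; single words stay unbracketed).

[[harbor [monastery pitch]] [village [autumn brewer]]]

Overall it is a kind of brewer (specifically "village autumn brewer"); the modifier is "harbor monastery pitch".
Inside "harbor monastery pitch": head "pitch" (specifically "monastery pitch"), modifier "harbor".
Inside "monastery pitch": head "pitch", modifier "monastery".
Inside "village autumn brewer": head "brewer" (specifically "autumn brewer"), modifier "village".
Inside "autumn brewer": head "brewer", modifier "autumn".
Putting it together: [[harbor [monastery pitch]] [village [autumn brewer]]].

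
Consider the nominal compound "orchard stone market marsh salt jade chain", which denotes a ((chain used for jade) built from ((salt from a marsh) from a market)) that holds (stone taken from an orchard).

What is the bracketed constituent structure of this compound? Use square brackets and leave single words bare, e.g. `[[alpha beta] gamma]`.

Whole compound: head "chain" (specifically "market marsh salt jade chain"), modifier "orchard stone".
Within "orchard stone", the head is "stone" and the modifier is "orchard".
Within "market marsh salt jade chain", the head is "chain" (specifically "jade chain") and the modifier is "market marsh salt".
Within "market marsh salt", the head is "salt" (specifically "marsh salt") and the modifier is "market".
Within "marsh salt", the head is "salt" and the modifier is "marsh".
Within "jade chain", the head is "chain" and the modifier is "jade".
So the structure is [[orchard stone] [[market [marsh salt]] [jade chain]]].

[[orchard stone] [[market [marsh salt]] [jade chain]]]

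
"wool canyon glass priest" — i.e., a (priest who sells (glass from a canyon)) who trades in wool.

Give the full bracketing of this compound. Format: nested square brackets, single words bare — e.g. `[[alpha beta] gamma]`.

Whole compound: head "priest" (specifically "canyon glass priest"), modifier "wool".
Within "canyon glass priest", the head is "priest" and the modifier is "canyon glass".
Within "canyon glass", the head is "glass" and the modifier is "canyon".
So the structure is [wool [[canyon glass] priest]].

[wool [[canyon glass] priest]]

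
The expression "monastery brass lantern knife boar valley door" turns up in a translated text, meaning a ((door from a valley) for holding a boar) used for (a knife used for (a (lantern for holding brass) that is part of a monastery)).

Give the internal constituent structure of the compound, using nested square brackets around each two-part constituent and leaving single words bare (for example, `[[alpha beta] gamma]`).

At the top level: head "door" (specifically "boar valley door"); modifier "monastery brass lantern knife".
Within "monastery brass lantern knife", the head is "knife" and the modifier is "monastery brass lantern".
Within "monastery brass lantern", the head is "lantern" (specifically "brass lantern") and the modifier is "monastery".
Within "brass lantern", the head is "lantern" and the modifier is "brass".
Within "boar valley door", the head is "door" (specifically "valley door") and the modifier is "boar".
Within "valley door", the head is "door" and the modifier is "valley".
So the structure is [[[monastery [brass lantern]] knife] [boar [valley door]]].

[[[monastery [brass lantern]] knife] [boar [valley door]]]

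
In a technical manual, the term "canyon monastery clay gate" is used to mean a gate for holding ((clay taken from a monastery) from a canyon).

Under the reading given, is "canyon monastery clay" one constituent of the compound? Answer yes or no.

The paraphrase groups the words so that "canyon monastery clay" is one unit: it corresponds to a single parenthesized sub-phrase.
The full structure is [[canyon [monastery clay]] gate], in which [canyon monastery clay] is a constituent.

yes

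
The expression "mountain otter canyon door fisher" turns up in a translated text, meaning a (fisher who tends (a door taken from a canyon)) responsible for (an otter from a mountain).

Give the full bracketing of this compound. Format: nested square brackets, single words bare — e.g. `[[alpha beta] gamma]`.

[[mountain otter] [[canyon door] fisher]]

Whole compound: head "fisher" (specifically "canyon door fisher"), modifier "mountain otter".
Inside "mountain otter": head "otter", modifier "mountain".
Inside "canyon door fisher": head "fisher", modifier "canyon door".
Inside "canyon door": head "door", modifier "canyon".
So the structure is [[mountain otter] [[canyon door] fisher]].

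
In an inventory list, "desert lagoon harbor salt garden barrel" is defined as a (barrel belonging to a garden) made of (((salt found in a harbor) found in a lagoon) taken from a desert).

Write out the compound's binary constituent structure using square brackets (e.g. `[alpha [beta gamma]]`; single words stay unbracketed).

[[desert [lagoon [harbor salt]]] [garden barrel]]

The outermost head in the paraphrase is "barrel" (specifically "garden barrel"), modified by "desert lagoon harbor salt".
Within "desert lagoon harbor salt", the head is "salt" (specifically "lagoon harbor salt") and the modifier is "desert".
Within "lagoon harbor salt", the head is "salt" (specifically "harbor salt") and the modifier is "lagoon".
Within "harbor salt", the head is "salt" and the modifier is "harbor".
Within "garden barrel", the head is "barrel" and the modifier is "garden".
So the structure is [[desert [lagoon [harbor salt]]] [garden barrel]].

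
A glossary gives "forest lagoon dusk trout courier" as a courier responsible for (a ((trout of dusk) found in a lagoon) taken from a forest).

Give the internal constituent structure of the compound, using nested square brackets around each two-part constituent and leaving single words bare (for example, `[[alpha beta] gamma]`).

[[forest [lagoon [dusk trout]]] courier]

Whole compound: head "courier", modifier "forest lagoon dusk trout".
"forest lagoon dusk trout" → head "trout" (specifically "lagoon dusk trout"), modifier "forest".
"lagoon dusk trout" → head "trout" (specifically "dusk trout"), modifier "lagoon".
"dusk trout" → head "trout", modifier "dusk".
Assembled: [[forest [lagoon [dusk trout]]] courier].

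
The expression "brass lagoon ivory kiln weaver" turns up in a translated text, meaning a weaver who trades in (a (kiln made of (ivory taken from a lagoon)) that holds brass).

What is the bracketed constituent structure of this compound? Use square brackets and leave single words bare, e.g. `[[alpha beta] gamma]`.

[[brass [[lagoon ivory] kiln]] weaver]

Whole compound: head "weaver", modifier "brass lagoon ivory kiln".
"brass lagoon ivory kiln" → head "kiln" (specifically "lagoon ivory kiln"), modifier "brass".
"lagoon ivory kiln" → head "kiln", modifier "lagoon ivory".
"lagoon ivory" → head "ivory", modifier "lagoon".
Assembled: [[brass [[lagoon ivory] kiln]] weaver].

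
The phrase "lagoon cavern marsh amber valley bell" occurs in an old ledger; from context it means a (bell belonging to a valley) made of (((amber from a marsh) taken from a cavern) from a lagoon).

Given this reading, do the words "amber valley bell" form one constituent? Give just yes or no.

The top-level split is [lagoon cavern marsh amber] [valley bell]; the full structure is [[lagoon [cavern [marsh amber]]] [valley bell]].
"amber valley bell" straddles a constituent boundary, so it is not a single unit.

no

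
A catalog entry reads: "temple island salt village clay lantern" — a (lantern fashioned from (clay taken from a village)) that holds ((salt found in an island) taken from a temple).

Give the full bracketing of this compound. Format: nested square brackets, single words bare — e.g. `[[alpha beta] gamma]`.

Overall it is a kind of lantern (specifically "village clay lantern"); the modifier is "temple island salt".
Within "temple island salt", the head is "salt" (specifically "island salt") and the modifier is "temple".
Within "island salt", the head is "salt" and the modifier is "island".
Within "village clay lantern", the head is "lantern" and the modifier is "village clay".
Within "village clay", the head is "clay" and the modifier is "village".
Assembled: [[temple [island salt]] [[village clay] lantern]].

[[temple [island salt]] [[village clay] lantern]]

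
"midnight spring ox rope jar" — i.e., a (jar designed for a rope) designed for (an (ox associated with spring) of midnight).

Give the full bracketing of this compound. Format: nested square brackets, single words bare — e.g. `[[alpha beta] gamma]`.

[[midnight [spring ox]] [rope jar]]

Whole compound: head "jar" (specifically "rope jar"), modifier "midnight spring ox".
"midnight spring ox" → head "ox" (specifically "spring ox"), modifier "midnight".
"spring ox" → head "ox", modifier "spring".
"rope jar" → head "jar", modifier "rope".
So the structure is [[midnight [spring ox]] [rope jar]].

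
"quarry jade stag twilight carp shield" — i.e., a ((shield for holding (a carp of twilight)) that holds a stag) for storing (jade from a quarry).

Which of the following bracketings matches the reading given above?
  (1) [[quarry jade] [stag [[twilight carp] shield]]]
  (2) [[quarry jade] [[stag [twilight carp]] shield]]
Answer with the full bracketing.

The paraphrase's head is the "shield" part ("stag twilight carp shield"); its modifier is "quarry jade".
That top-level split, carried through the inner groups, gives [[quarry jade] [stag [[twilight carp] shield]]].

[[quarry jade] [stag [[twilight carp] shield]]]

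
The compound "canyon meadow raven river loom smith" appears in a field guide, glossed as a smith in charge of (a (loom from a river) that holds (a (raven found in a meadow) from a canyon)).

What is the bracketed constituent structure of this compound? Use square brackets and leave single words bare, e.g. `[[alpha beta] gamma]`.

At the top level: head "smith"; modifier "canyon meadow raven river loom".
Inside "canyon meadow raven river loom": head "loom" (specifically "river loom"), modifier "canyon meadow raven".
Inside "canyon meadow raven": head "raven" (specifically "meadow raven"), modifier "canyon".
Inside "meadow raven": head "raven", modifier "meadow".
Inside "river loom": head "loom", modifier "river".
Assembled: [[[canyon [meadow raven]] [river loom]] smith].

[[[canyon [meadow raven]] [river loom]] smith]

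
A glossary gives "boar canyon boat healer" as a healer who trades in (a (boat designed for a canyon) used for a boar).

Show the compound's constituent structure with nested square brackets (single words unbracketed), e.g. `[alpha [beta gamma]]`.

At the top level: head "healer"; modifier "boar canyon boat".
"boar canyon boat" → head "boat" (specifically "canyon boat"), modifier "boar".
"canyon boat" → head "boat", modifier "canyon".
So the structure is [[boar [canyon boat]] healer].

[[boar [canyon boat]] healer]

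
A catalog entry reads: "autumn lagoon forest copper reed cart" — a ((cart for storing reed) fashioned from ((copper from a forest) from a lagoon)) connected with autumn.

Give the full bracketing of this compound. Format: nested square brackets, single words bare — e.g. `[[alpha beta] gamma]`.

Overall it is a kind of cart (specifically "lagoon forest copper reed cart"); the modifier is "autumn".
Within "lagoon forest copper reed cart", the head is "cart" (specifically "reed cart") and the modifier is "lagoon forest copper".
Within "lagoon forest copper", the head is "copper" (specifically "forest copper") and the modifier is "lagoon".
Within "forest copper", the head is "copper" and the modifier is "forest".
Within "reed cart", the head is "cart" and the modifier is "reed".
So the structure is [autumn [[lagoon [forest copper]] [reed cart]]].

[autumn [[lagoon [forest copper]] [reed cart]]]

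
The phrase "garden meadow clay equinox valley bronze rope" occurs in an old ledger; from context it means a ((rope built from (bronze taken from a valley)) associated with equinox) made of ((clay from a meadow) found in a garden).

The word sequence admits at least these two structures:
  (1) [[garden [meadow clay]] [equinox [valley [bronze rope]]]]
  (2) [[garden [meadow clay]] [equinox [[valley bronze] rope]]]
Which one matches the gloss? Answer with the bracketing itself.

[[garden [meadow clay]] [equinox [[valley bronze] rope]]]

The paraphrase's head is the "rope" part ("equinox valley bronze rope"); its modifier is "garden meadow clay".
That top-level split, carried through the inner groups, gives [[garden [meadow clay]] [equinox [[valley bronze] rope]]].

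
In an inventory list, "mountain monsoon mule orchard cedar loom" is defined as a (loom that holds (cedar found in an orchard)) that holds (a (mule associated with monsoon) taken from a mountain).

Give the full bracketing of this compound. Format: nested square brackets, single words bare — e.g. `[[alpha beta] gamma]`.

Whole compound: head "loom" (specifically "orchard cedar loom"), modifier "mountain monsoon mule".
"mountain monsoon mule" → head "mule" (specifically "monsoon mule"), modifier "mountain".
"monsoon mule" → head "mule", modifier "monsoon".
"orchard cedar loom" → head "loom", modifier "orchard cedar".
"orchard cedar" → head "cedar", modifier "orchard".
So the structure is [[mountain [monsoon mule]] [[orchard cedar] loom]].

[[mountain [monsoon mule]] [[orchard cedar] loom]]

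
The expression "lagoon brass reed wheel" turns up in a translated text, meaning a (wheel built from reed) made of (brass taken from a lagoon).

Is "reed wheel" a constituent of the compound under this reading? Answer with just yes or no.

The paraphrase groups the words so that "reed wheel" is one unit: it corresponds to a single parenthesized sub-phrase.
The full structure is [[lagoon brass] [reed wheel]], in which [reed wheel] is a constituent.

yes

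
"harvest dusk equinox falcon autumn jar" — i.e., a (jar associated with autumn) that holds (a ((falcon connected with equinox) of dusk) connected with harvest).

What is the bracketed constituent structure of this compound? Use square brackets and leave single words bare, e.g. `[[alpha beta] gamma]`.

Overall it is a kind of jar (specifically "autumn jar"); the modifier is "harvest dusk equinox falcon".
Inside "harvest dusk equinox falcon": head "falcon" (specifically "dusk equinox falcon"), modifier "harvest".
Inside "dusk equinox falcon": head "falcon" (specifically "equinox falcon"), modifier "dusk".
Inside "equinox falcon": head "falcon", modifier "equinox".
Inside "autumn jar": head "jar", modifier "autumn".
So the structure is [[harvest [dusk [equinox falcon]]] [autumn jar]].

[[harvest [dusk [equinox falcon]]] [autumn jar]]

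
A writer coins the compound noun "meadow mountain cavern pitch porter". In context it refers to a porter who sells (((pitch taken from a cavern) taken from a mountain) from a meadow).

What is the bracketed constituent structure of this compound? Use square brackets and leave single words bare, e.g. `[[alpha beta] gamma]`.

Overall it is a kind of porter; the modifier is "meadow mountain cavern pitch".
Inside "meadow mountain cavern pitch": head "pitch" (specifically "mountain cavern pitch"), modifier "meadow".
Inside "mountain cavern pitch": head "pitch" (specifically "cavern pitch"), modifier "mountain".
Inside "cavern pitch": head "pitch", modifier "cavern".
Assembled: [[meadow [mountain [cavern pitch]]] porter].

[[meadow [mountain [cavern pitch]]] porter]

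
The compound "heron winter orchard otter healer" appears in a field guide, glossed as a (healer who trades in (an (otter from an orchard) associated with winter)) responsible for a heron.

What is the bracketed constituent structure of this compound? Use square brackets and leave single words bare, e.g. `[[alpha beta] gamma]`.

[heron [[winter [orchard otter]] healer]]

Overall it is a kind of healer (specifically "winter orchard otter healer"); the modifier is "heron".
Within "winter orchard otter healer", the head is "healer" and the modifier is "winter orchard otter".
Within "winter orchard otter", the head is "otter" (specifically "orchard otter") and the modifier is "winter".
Within "orchard otter", the head is "otter" and the modifier is "orchard".
So the structure is [heron [[winter [orchard otter]] healer]].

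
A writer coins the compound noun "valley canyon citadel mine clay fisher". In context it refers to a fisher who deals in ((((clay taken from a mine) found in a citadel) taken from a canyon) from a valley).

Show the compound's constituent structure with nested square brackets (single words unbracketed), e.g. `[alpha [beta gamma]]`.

The outermost head in the paraphrase is "fisher", modified by "valley canyon citadel mine clay".
Within "valley canyon citadel mine clay", the head is "clay" (specifically "canyon citadel mine clay") and the modifier is "valley".
Within "canyon citadel mine clay", the head is "clay" (specifically "citadel mine clay") and the modifier is "canyon".
Within "citadel mine clay", the head is "clay" (specifically "mine clay") and the modifier is "citadel".
Within "mine clay", the head is "clay" and the modifier is "mine".
So the structure is [[valley [canyon [citadel [mine clay]]]] fisher].

[[valley [canyon [citadel [mine clay]]]] fisher]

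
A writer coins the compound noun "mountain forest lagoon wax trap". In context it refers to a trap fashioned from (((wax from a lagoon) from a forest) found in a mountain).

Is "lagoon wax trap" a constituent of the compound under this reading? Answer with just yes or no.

no

The top-level split is [mountain forest lagoon wax] [trap]; the full structure is [[mountain [forest [lagoon wax]]] trap].
"lagoon wax trap" straddles a constituent boundary, so it is not a single unit.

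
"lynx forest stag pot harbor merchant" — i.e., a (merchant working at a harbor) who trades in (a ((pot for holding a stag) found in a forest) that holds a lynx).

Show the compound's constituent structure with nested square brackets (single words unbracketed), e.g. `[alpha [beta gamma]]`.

At the top level: head "merchant" (specifically "harbor merchant"); modifier "lynx forest stag pot".
Inside "lynx forest stag pot": head "pot" (specifically "forest stag pot"), modifier "lynx".
Inside "forest stag pot": head "pot" (specifically "stag pot"), modifier "forest".
Inside "stag pot": head "pot", modifier "stag".
Inside "harbor merchant": head "merchant", modifier "harbor".
Putting it together: [[lynx [forest [stag pot]]] [harbor merchant]].

[[lynx [forest [stag pot]]] [harbor merchant]]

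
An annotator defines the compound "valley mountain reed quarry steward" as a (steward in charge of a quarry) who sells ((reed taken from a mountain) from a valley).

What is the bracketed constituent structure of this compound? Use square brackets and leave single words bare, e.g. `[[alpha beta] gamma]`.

[[valley [mountain reed]] [quarry steward]]

Whole compound: head "steward" (specifically "quarry steward"), modifier "valley mountain reed".
"valley mountain reed" → head "reed" (specifically "mountain reed"), modifier "valley".
"mountain reed" → head "reed", modifier "mountain".
"quarry steward" → head "steward", modifier "quarry".
Putting it together: [[valley [mountain reed]] [quarry steward]].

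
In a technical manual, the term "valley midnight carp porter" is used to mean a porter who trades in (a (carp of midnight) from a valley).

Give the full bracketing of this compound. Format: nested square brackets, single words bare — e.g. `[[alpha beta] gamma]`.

At the top level: head "porter"; modifier "valley midnight carp".
Inside "valley midnight carp": head "carp" (specifically "midnight carp"), modifier "valley".
Inside "midnight carp": head "carp", modifier "midnight".
Putting it together: [[valley [midnight carp]] porter].

[[valley [midnight carp]] porter]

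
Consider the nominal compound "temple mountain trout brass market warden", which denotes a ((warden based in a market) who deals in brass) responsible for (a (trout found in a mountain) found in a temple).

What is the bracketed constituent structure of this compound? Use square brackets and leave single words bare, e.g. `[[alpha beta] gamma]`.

At the top level: head "warden" (specifically "brass market warden"); modifier "temple mountain trout".
"temple mountain trout" → head "trout" (specifically "mountain trout"), modifier "temple".
"mountain trout" → head "trout", modifier "mountain".
"brass market warden" → head "warden" (specifically "market warden"), modifier "brass".
"market warden" → head "warden", modifier "market".
Assembled: [[temple [mountain trout]] [brass [market warden]]].

[[temple [mountain trout]] [brass [market warden]]]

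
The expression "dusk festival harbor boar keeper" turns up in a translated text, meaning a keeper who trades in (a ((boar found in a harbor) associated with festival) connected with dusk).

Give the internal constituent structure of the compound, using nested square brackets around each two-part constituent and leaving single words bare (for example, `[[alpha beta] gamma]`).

The outermost head in the paraphrase is "keeper", modified by "dusk festival harbor boar".
Within "dusk festival harbor boar", the head is "boar" (specifically "festival harbor boar") and the modifier is "dusk".
Within "festival harbor boar", the head is "boar" (specifically "harbor boar") and the modifier is "festival".
Within "harbor boar", the head is "boar" and the modifier is "harbor".
Putting it together: [[dusk [festival [harbor boar]]] keeper].

[[dusk [festival [harbor boar]]] keeper]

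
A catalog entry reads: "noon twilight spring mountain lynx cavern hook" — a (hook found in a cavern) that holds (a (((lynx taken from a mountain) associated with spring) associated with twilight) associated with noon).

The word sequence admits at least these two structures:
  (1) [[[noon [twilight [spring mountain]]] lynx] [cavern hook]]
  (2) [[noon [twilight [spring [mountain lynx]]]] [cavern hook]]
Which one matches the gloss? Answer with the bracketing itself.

[[noon [twilight [spring [mountain lynx]]]] [cavern hook]]

The paraphrase's head is the "hook" part ("cavern hook"); its modifier is "noon twilight spring mountain lynx".
That top-level split, carried through the inner groups, gives [[noon [twilight [spring [mountain lynx]]]] [cavern hook]].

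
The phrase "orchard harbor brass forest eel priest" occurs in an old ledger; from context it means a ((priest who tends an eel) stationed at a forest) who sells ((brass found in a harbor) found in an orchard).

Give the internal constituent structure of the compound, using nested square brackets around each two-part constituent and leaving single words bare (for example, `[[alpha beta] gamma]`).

At the top level: head "priest" (specifically "forest eel priest"); modifier "orchard harbor brass".
Within "orchard harbor brass", the head is "brass" (specifically "harbor brass") and the modifier is "orchard".
Within "harbor brass", the head is "brass" and the modifier is "harbor".
Within "forest eel priest", the head is "priest" (specifically "eel priest") and the modifier is "forest".
Within "eel priest", the head is "priest" and the modifier is "eel".
Assembled: [[orchard [harbor brass]] [forest [eel priest]]].

[[orchard [harbor brass]] [forest [eel priest]]]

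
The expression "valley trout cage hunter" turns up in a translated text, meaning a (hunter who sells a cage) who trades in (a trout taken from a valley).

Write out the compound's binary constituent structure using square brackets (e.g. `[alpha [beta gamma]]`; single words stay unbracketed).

At the top level: head "hunter" (specifically "cage hunter"); modifier "valley trout".
Inside "valley trout": head "trout", modifier "valley".
Inside "cage hunter": head "hunter", modifier "cage".
So the structure is [[valley trout] [cage hunter]].

[[valley trout] [cage hunter]]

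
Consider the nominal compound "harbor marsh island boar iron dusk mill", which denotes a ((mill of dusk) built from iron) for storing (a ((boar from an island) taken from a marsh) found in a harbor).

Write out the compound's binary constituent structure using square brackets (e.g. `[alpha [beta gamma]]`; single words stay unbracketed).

[[harbor [marsh [island boar]]] [iron [dusk mill]]]

Whole compound: head "mill" (specifically "iron dusk mill"), modifier "harbor marsh island boar".
"harbor marsh island boar" → head "boar" (specifically "marsh island boar"), modifier "harbor".
"marsh island boar" → head "boar" (specifically "island boar"), modifier "marsh".
"island boar" → head "boar", modifier "island".
"iron dusk mill" → head "mill" (specifically "dusk mill"), modifier "iron".
"dusk mill" → head "mill", modifier "dusk".
So the structure is [[harbor [marsh [island boar]]] [iron [dusk mill]]].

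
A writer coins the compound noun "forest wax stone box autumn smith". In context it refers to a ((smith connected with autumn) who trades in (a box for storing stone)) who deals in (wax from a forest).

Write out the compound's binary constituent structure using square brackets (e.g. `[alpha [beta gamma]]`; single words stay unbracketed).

[[forest wax] [[stone box] [autumn smith]]]

Overall it is a kind of smith (specifically "stone box autumn smith"); the modifier is "forest wax".
Inside "forest wax": head "wax", modifier "forest".
Inside "stone box autumn smith": head "smith" (specifically "autumn smith"), modifier "stone box".
Inside "stone box": head "box", modifier "stone".
Inside "autumn smith": head "smith", modifier "autumn".
Assembled: [[forest wax] [[stone box] [autumn smith]]].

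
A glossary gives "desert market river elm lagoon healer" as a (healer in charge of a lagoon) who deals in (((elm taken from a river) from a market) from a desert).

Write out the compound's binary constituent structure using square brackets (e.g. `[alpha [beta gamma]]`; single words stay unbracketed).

[[desert [market [river elm]]] [lagoon healer]]

Whole compound: head "healer" (specifically "lagoon healer"), modifier "desert market river elm".
Within "desert market river elm", the head is "elm" (specifically "market river elm") and the modifier is "desert".
Within "market river elm", the head is "elm" (specifically "river elm") and the modifier is "market".
Within "river elm", the head is "elm" and the modifier is "river".
Within "lagoon healer", the head is "healer" and the modifier is "lagoon".
Putting it together: [[desert [market [river elm]]] [lagoon healer]].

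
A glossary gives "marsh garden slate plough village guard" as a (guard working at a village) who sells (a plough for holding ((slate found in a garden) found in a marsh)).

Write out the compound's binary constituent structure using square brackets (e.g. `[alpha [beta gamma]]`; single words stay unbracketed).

[[[marsh [garden slate]] plough] [village guard]]

Overall it is a kind of guard (specifically "village guard"); the modifier is "marsh garden slate plough".
"marsh garden slate plough" → head "plough", modifier "marsh garden slate".
"marsh garden slate" → head "slate" (specifically "garden slate"), modifier "marsh".
"garden slate" → head "slate", modifier "garden".
"village guard" → head "guard", modifier "village".
Putting it together: [[[marsh [garden slate]] plough] [village guard]].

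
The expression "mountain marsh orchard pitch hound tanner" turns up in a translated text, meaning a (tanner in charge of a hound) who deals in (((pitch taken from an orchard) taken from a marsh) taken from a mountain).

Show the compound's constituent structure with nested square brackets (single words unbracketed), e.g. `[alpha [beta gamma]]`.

Overall it is a kind of tanner (specifically "hound tanner"); the modifier is "mountain marsh orchard pitch".
Inside "mountain marsh orchard pitch": head "pitch" (specifically "marsh orchard pitch"), modifier "mountain".
Inside "marsh orchard pitch": head "pitch" (specifically "orchard pitch"), modifier "marsh".
Inside "orchard pitch": head "pitch", modifier "orchard".
Inside "hound tanner": head "tanner", modifier "hound".
So the structure is [[mountain [marsh [orchard pitch]]] [hound tanner]].

[[mountain [marsh [orchard pitch]]] [hound tanner]]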